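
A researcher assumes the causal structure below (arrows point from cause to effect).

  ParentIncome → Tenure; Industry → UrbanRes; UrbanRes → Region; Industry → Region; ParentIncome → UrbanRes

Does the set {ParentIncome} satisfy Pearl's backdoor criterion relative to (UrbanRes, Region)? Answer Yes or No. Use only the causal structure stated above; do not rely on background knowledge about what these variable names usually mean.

Backdoor paths from UrbanRes to Region (paths whose first edge points into UrbanRes):
  P1: UrbanRes <- Industry -> Region
Condition 1 (no descendant of UrbanRes in the set): holds — descendants of UrbanRes are {Region}; none are in {ParentIncome}.
Condition 2 (every backdoor path blocked by {ParentIncome}):
  P1: open — no interior node is in the conditioning set.
{ParentIncome} does not satisfy the backdoor criterion.

No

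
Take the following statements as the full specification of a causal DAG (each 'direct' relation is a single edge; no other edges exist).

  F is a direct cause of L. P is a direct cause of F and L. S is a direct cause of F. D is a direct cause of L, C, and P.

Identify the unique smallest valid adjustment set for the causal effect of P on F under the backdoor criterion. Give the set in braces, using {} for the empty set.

{}

Variables eligible for adjustment (non-descendants of P, excluding P and F): {C, D, S}.
Backdoor paths from P to F:
  P1: P <- D -> L <- F
Each backdoor path contains an unconditioned collider, so every path is already blocked with the empty conditioning set:
  P1: blocked at collider L (neither it nor any descendant is in the conditioning set).
The empty set is therefore the unique smallest valid set.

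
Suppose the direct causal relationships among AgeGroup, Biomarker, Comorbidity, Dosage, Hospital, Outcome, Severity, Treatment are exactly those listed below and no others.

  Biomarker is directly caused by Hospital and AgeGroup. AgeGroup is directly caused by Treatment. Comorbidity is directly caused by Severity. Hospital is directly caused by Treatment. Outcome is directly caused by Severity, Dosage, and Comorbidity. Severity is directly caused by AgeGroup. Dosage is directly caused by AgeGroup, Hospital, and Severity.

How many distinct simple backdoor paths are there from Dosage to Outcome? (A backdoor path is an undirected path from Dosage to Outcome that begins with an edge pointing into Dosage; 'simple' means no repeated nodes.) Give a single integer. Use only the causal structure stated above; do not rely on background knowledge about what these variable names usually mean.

A backdoor path from Dosage to Outcome is any simple undirected path whose first edge points into Dosage (i.e. leaves Dosage via a parent).
Parents of Dosage: {AgeGroup, Hospital, Severity}.
Enumerating:
  P1: Dosage <- AgeGroup -> Severity -> Comorbidity -> Outcome
  P2: Dosage <- AgeGroup -> Severity -> Outcome
  P3: Dosage <- Hospital <- Treatment -> AgeGroup -> Severity -> Comorbidity -> Outcome
  P4: Dosage <- Hospital <- Treatment -> AgeGroup -> Severity -> Outcome
  P5: Dosage <- Hospital -> Biomarker <- AgeGroup -> Severity -> Comorbidity -> Outcome
  P6: Dosage <- Hospital -> Biomarker <- AgeGroup -> Severity -> Outcome
  P7: Dosage <- Severity -> Comorbidity -> Outcome
  P8: Dosage <- Severity -> Outcome
That exhausts the simple backdoor paths. Count: 8.

8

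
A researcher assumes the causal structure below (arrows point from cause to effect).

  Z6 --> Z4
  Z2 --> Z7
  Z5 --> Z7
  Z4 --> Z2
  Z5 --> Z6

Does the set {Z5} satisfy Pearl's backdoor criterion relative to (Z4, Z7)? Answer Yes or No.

Yes

Backdoor paths from Z4 to Z7 (paths whose first edge points into Z4):
  P1: Z4 <- Z6 <- Z5 -> Z7
Condition 1 (no descendant of Z4 in the set): holds — descendants of Z4 are {Z2, Z7}; none are in {Z5}.
Condition 2 (every backdoor path blocked by {Z5}):
  P1: blocked at fork node Z5 ∈ conditioning set.
{Z5} satisfies the backdoor criterion.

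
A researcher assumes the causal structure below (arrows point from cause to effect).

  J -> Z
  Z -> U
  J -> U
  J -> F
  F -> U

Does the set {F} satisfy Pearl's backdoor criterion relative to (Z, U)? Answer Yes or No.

Backdoor paths from Z to U (paths whose first edge points into Z):
  P1: Z <- J -> F -> U
  P2: Z <- J -> U
Condition 1 (no descendant of Z in the set): holds — descendants of Z are {U}; none are in {F}.
Condition 2 (every backdoor path blocked by {F}):
  P1: blocked at chain node F ∈ conditioning set.
  P2: open — no interior node is in the conditioning set.
{F} does not satisfy the backdoor criterion.

No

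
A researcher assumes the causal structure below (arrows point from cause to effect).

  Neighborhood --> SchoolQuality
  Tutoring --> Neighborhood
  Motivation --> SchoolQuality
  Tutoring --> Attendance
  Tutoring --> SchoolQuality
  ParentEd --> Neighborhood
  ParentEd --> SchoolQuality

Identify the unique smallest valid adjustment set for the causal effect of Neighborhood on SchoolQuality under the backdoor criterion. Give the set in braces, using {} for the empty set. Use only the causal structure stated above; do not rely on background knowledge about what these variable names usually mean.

{ParentEd, Tutoring}

Variables eligible for adjustment (non-descendants of Neighborhood, excluding Neighborhood and SchoolQuality): {Attendance, Motivation, ParentEd, Tutoring}.
Backdoor paths from Neighborhood to SchoolQuality:
  P1: Neighborhood <- Tutoring -> SchoolQuality
  P2: Neighborhood <- ParentEd -> SchoolQuality
The empty set is not sufficient: P1 (Neighborhood <- Tutoring -> SchoolQuality) has no collider blocking it and no conditioned non-collider, so it is open.
Try {ParentEd, Tutoring}:
  P1: blocked at fork node Tutoring ∈ conditioning set.
  P2: blocked at fork node ParentEd ∈ conditioning set.
{ParentEd, Tutoring} contains no descendant of Neighborhood and blocks every backdoor path.
Every element of {ParentEd, Tutoring} is needed (dropping ParentEd leaves P2 open; dropping Tutoring leaves P1 open), so no proper subset is valid.
Among all size-2 subsets of the eligible variables, only {ParentEd, Tutoring} blocks every backdoor path, so it is the unique smallest valid adjustment set.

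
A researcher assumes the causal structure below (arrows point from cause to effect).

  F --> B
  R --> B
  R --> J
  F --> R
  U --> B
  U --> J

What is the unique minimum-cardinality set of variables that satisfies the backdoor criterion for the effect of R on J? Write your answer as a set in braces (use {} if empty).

Variables eligible for adjustment (non-descendants of R, excluding R and J): {F, U}.
Backdoor paths from R to J:
  P1: R <- F -> B <- U -> J
Each backdoor path contains an unconditioned collider, so every path is already blocked with the empty conditioning set:
  P1: blocked at collider B (neither it nor any descendant is in the conditioning set).
The empty set is therefore the unique smallest valid set.

{}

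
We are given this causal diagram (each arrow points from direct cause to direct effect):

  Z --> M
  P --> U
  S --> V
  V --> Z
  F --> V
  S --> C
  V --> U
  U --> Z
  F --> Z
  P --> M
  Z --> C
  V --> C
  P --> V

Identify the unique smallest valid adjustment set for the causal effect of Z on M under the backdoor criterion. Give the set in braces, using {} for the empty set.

Variables eligible for adjustment (non-descendants of Z, excluding Z and M): {F, P, S, U, V}.
Backdoor paths from Z to M:
  P1: Z <- F -> V <- P -> M
  P2: Z <- F -> V -> U <- P -> M
  P3: Z <- V <- P -> M
  P4: Z <- V -> U <- P -> M
  P5: Z <- U <- P -> M
  P6: Z <- U <- V <- P -> M
The empty set is not sufficient: P3 (Z <- V <- P -> M) has no collider blocking it and no conditioned non-collider, so it is open.
Try {P}:
  P1: blocked at collider V (neither it nor any descendant is in the conditioning set).
  P2: blocked at collider U (neither it nor any descendant is in the conditioning set).
  P3: blocked at fork node P ∈ conditioning set.
  P4: blocked at collider U (neither it nor any descendant is in the conditioning set).
  P5: blocked at fork node P ∈ conditioning set.
  P6: blocked at fork node P ∈ conditioning set.
{P} contains no descendant of Z and blocks every backdoor path.
No other singleton works — e.g. {S} leaves P3 open — so {P} is the unique smallest valid adjustment set.

{P}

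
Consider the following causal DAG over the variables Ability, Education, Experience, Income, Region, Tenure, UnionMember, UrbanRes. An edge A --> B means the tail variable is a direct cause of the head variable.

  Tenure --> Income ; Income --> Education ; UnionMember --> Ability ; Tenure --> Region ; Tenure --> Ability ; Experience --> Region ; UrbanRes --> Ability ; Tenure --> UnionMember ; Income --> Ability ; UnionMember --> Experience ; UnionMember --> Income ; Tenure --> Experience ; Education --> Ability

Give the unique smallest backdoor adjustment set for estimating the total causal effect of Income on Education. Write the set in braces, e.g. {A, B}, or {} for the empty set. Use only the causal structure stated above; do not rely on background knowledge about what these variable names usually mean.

{}

Variables eligible for adjustment (non-descendants of Income, excluding Income and Education): {Experience, Region, Tenure, UnionMember, UrbanRes}.
Backdoor paths from Income to Education:
  P1: Income <- Tenure -> UnionMember -> Ability <- Education
  P2: Income <- Tenure -> Experience <- UnionMember -> Ability <- Education
  P3: Income <- Tenure -> Region <- Experience <- UnionMember -> Ability <- Education
  P4: Income <- Tenure -> Ability <- Education
  P5: Income <- UnionMember <- Tenure -> Ability <- Education
  P6: Income <- UnionMember -> Experience <- Tenure -> Ability <- Education
  P7: Income <- UnionMember -> Experience -> Region <- Tenure -> Ability <- Education
  P8: Income <- UnionMember -> Ability <- Education
Each backdoor path contains an unconditioned collider, so every path is already blocked with the empty conditioning set:
  P1: blocked at collider Ability (neither it nor any descendant is in the conditioning set).
  P2: blocked at collider Experience (neither it nor any descendant is in the conditioning set).
  P3: blocked at collider Region (neither it nor any descendant is in the conditioning set).
  P4: blocked at collider Ability (neither it nor any descendant is in the conditioning set).
  P5: blocked at collider Ability (neither it nor any descendant is in the conditioning set).
  P6: blocked at collider Experience (neither it nor any descendant is in the conditioning set).
  P7: blocked at collider Region (neither it nor any descendant is in the conditioning set).
  P8: blocked at collider Ability (neither it nor any descendant is in the conditioning set).
The empty set is therefore the unique smallest valid set.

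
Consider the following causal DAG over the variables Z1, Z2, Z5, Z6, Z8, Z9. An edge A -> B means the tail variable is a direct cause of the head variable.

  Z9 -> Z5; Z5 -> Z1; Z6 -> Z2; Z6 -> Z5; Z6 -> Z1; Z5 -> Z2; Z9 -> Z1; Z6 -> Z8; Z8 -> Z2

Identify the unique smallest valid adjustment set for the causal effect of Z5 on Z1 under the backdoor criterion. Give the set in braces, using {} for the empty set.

Variables eligible for adjustment (non-descendants of Z5, excluding Z5 and Z1): {Z6, Z8, Z9}.
Backdoor paths from Z5 to Z1:
  P1: Z5 <- Z9 -> Z1
  P2: Z5 <- Z6 -> Z1
The empty set is not sufficient: P1 (Z5 <- Z9 -> Z1) has no collider blocking it and no conditioned non-collider, so it is open.
Try {Z6, Z9}:
  P1: blocked at fork node Z9 ∈ conditioning set.
  P2: blocked at fork node Z6 ∈ conditioning set.
{Z6, Z9} contains no descendant of Z5 and blocks every backdoor path.
Every element of {Z6, Z9} is needed (dropping Z6 leaves P2 open; dropping Z9 leaves P1 open), so no proper subset is valid.
Among all size-2 subsets of the eligible variables, only {Z6, Z9} blocks every backdoor path, so it is the unique smallest valid adjustment set.

{Z6, Z9}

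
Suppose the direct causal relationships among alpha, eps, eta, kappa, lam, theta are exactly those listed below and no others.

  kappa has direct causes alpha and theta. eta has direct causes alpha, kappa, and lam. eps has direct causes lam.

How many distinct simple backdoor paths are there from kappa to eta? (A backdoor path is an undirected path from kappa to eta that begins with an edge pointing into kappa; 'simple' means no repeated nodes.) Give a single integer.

1

A backdoor path from kappa to eta is any simple undirected path whose first edge points into kappa (i.e. leaves kappa via a parent).
Parents of kappa: {alpha, theta}.
Enumerating:
  P1: kappa <- alpha -> eta
That exhausts the simple backdoor paths. Count: 1.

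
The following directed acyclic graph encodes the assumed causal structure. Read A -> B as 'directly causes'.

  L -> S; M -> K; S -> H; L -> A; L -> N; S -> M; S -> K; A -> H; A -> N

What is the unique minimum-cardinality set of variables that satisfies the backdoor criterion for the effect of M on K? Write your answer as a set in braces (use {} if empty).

Variables eligible for adjustment (non-descendants of M, excluding M and K): {A, H, L, N, S}.
Backdoor paths from M to K:
  P1: M <- S -> K
The empty set is not sufficient: P1 (M <- S -> K) has no collider blocking it and no conditioned non-collider, so it is open.
Try {S}:
  P1: blocked at fork node S ∈ conditioning set.
{S} contains no descendant of M and blocks every backdoor path.
No other singleton works — e.g. {L} leaves P1 open — so {S} is the unique smallest valid adjustment set.

{S}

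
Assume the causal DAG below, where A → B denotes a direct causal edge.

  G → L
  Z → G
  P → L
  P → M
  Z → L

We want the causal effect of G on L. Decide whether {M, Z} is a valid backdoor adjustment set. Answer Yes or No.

Yes

Backdoor paths from G to L (paths whose first edge points into G):
  P1: G <- Z -> L
Condition 1 (no descendant of G in the set): holds — descendants of G are {L}; none are in {M, Z}.
Condition 2 (every backdoor path blocked by {M, Z}):
  P1: blocked at fork node Z ∈ conditioning set.
{M, Z} satisfies the backdoor criterion.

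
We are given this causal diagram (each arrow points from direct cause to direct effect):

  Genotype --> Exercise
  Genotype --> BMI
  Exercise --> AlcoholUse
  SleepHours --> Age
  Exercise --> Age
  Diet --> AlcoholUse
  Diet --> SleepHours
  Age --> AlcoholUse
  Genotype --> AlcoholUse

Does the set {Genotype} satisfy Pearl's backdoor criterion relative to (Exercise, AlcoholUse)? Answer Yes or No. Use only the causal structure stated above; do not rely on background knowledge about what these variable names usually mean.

Yes

Backdoor paths from Exercise to AlcoholUse (paths whose first edge points into Exercise):
  P1: Exercise <- Genotype -> AlcoholUse
Condition 1 (no descendant of Exercise in the set): holds — descendants of Exercise are {Age, AlcoholUse}; none are in {Genotype}.
Condition 2 (every backdoor path blocked by {Genotype}):
  P1: blocked at fork node Genotype ∈ conditioning set.
{Genotype} satisfies the backdoor criterion.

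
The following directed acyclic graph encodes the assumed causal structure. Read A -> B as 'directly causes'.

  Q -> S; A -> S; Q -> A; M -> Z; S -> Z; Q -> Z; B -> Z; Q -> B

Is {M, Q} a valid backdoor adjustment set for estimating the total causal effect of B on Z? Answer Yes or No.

Backdoor paths from B to Z (paths whose first edge points into B):
  P1: B <- Q -> A -> S -> Z
  P2: B <- Q -> S -> Z
  P3: B <- Q -> Z
Condition 1 (no descendant of B in the set): holds — descendants of B are {Z}; none are in {M, Q}.
Condition 2 (every backdoor path blocked by {M, Q}):
  P1: blocked at fork node Q ∈ conditioning set.
  P2: blocked at fork node Q ∈ conditioning set.
  P3: blocked at fork node Q ∈ conditioning set.
{M, Q} satisfies the backdoor criterion.

Yes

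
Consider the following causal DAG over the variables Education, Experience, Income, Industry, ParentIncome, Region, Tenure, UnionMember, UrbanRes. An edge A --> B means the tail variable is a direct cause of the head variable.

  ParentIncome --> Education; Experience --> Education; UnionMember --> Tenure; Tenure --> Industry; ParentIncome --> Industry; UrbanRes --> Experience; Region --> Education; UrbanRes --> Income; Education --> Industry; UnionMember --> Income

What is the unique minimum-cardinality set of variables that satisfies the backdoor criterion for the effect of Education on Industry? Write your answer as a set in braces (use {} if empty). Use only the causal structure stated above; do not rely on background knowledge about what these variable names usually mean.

{ParentIncome}

Variables eligible for adjustment (non-descendants of Education, excluding Education and Industry): {Experience, Income, ParentIncome, Region, Tenure, UnionMember, UrbanRes}.
Backdoor paths from Education to Industry:
  P1: Education <- Experience <- UrbanRes -> Income <- UnionMember -> Tenure -> Industry
  P2: Education <- ParentIncome -> Industry
The empty set is not sufficient: P2 (Education <- ParentIncome -> Industry) has no collider blocking it and no conditioned non-collider, so it is open.
Try {ParentIncome}:
  P1: blocked at collider Income (neither it nor any descendant is in the conditioning set).
  P2: blocked at fork node ParentIncome ∈ conditioning set.
{ParentIncome} contains no descendant of Education and blocks every backdoor path.
No other singleton works — e.g. {UrbanRes} leaves P2 open — so {ParentIncome} is the unique smallest valid adjustment set.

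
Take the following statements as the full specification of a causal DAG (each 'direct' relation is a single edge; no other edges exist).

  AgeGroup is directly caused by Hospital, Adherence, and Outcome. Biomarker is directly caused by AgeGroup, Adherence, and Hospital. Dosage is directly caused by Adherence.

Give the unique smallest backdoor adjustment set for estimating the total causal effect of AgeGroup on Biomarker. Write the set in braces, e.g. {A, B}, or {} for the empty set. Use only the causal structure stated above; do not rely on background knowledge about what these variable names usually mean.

Variables eligible for adjustment (non-descendants of AgeGroup, excluding AgeGroup and Biomarker): {Adherence, Dosage, Hospital, Outcome}.
Backdoor paths from AgeGroup to Biomarker:
  P1: AgeGroup <- Hospital -> Biomarker
  P2: AgeGroup <- Adherence -> Biomarker
The empty set is not sufficient: P1 (AgeGroup <- Hospital -> Biomarker) has no collider blocking it and no conditioned non-collider, so it is open.
Try {Adherence, Hospital}:
  P1: blocked at fork node Hospital ∈ conditioning set.
  P2: blocked at fork node Adherence ∈ conditioning set.
{Adherence, Hospital} contains no descendant of AgeGroup and blocks every backdoor path.
Every element of {Adherence, Hospital} is needed (dropping Adherence leaves P2 open; dropping Hospital leaves P1 open), so no proper subset is valid.
Among all size-2 subsets of the eligible variables, only {Adherence, Hospital} blocks every backdoor path, so it is the unique smallest valid adjustment set.

{Adherence, Hospital}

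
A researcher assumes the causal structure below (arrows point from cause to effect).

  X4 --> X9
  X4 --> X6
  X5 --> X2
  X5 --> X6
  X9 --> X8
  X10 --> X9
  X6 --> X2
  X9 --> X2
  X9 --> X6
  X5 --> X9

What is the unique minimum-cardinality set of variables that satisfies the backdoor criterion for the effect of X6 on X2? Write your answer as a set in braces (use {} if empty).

Variables eligible for adjustment (non-descendants of X6, excluding X6 and X2): {X10, X4, X5, X8, X9}.
Backdoor paths from X6 to X2:
  P1: X6 <- X5 -> X9 -> X2
  P2: X6 <- X5 -> X2
  P3: X6 <- X4 -> X9 <- X5 -> X2
  P4: X6 <- X4 -> X9 -> X2
  P5: X6 <- X9 <- X5 -> X2
  P6: X6 <- X9 -> X2
The empty set is not sufficient: P1 (X6 <- X5 -> X9 -> X2) has no collider blocking it and no conditioned non-collider, so it is open.
Try {X5, X9}:
  P1: blocked at fork node X5 ∈ conditioning set.
  P2: blocked at fork node X5 ∈ conditioning set.
  P3: blocked at fork node X5 ∈ conditioning set.
  P4: blocked at chain node X9 ∈ conditioning set.
  P5: blocked at chain node X9 ∈ conditioning set.
  P6: blocked at fork node X9 ∈ conditioning set.
{X5, X9} contains no descendant of X6 and blocks every backdoor path.
Every element of {X5, X9} is needed (dropping X5 leaves P2 open; dropping X9 leaves P4 open), so no proper subset is valid.
Among all size-2 subsets of the eligible variables, only {X5, X9} blocks every backdoor path, so it is the unique smallest valid adjustment set.

{X5, X9}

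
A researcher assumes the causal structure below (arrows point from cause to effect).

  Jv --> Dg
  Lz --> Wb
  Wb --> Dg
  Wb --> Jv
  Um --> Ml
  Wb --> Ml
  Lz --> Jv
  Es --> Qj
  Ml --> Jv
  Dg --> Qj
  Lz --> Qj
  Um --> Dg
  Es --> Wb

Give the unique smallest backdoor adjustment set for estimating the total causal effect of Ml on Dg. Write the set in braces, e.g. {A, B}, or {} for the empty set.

{Um, Wb}

Variables eligible for adjustment (non-descendants of Ml, excluding Ml and Dg): {Es, Lz, Um, Wb}.
Backdoor paths from Ml to Dg:
  P1: Ml <- Um -> Dg
  P2: Ml <- Wb <- Es -> Qj <- Lz -> Jv -> Dg
  P3: Ml <- Wb <- Es -> Qj <- Dg
  P4: Ml <- Wb <- Lz -> Jv -> Dg
  P5: Ml <- Wb <- Lz -> Qj <- Dg
  P6: Ml <- Wb -> Jv <- Lz -> Qj <- Dg
  P7: Ml <- Wb -> Jv -> Dg
  P8: Ml <- Wb -> Dg
The empty set is not sufficient: P1 (Ml <- Um -> Dg) has no collider blocking it and no conditioned non-collider, so it is open.
Try {Um, Wb}:
  P1: blocked at fork node Um ∈ conditioning set.
  P2: blocked at chain node Wb ∈ conditioning set.
  P3: blocked at chain node Wb ∈ conditioning set.
  P4: blocked at chain node Wb ∈ conditioning set.
  P5: blocked at chain node Wb ∈ conditioning set.
  P6: blocked at fork node Wb ∈ conditioning set.
  P7: blocked at fork node Wb ∈ conditioning set.
  P8: blocked at fork node Wb ∈ conditioning set.
{Um, Wb} contains no descendant of Ml and blocks every backdoor path.
Every element of {Um, Wb} is needed (dropping Um leaves P1 open; dropping Wb leaves P4 open), so no proper subset is valid.
Among all size-2 subsets of the eligible variables, only {Um, Wb} blocks every backdoor path, so it is the unique smallest valid adjustment set.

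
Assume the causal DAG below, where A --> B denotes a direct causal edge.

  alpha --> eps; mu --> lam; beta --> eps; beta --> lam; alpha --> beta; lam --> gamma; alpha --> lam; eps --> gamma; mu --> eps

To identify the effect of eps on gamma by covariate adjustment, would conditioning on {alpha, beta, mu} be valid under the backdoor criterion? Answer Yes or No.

Backdoor paths from eps to gamma (paths whose first edge points into eps):
  P1: eps <- alpha -> beta -> lam -> gamma
  P2: eps <- alpha -> lam -> gamma
  P3: eps <- mu -> lam -> gamma
  P4: eps <- beta <- alpha -> lam -> gamma
  P5: eps <- beta -> lam -> gamma
Condition 1 (no descendant of eps in the set): holds — descendants of eps are {gamma}; none are in {alpha, beta, mu}.
Condition 2 (every backdoor path blocked by {alpha, beta, mu}):
  P1: blocked at fork node alpha ∈ conditioning set.
  P2: blocked at fork node alpha ∈ conditioning set.
  P3: blocked at fork node mu ∈ conditioning set.
  P4: blocked at chain node beta ∈ conditioning set.
  P5: blocked at fork node beta ∈ conditioning set.
{alpha, beta, mu} satisfies the backdoor criterion.

Yes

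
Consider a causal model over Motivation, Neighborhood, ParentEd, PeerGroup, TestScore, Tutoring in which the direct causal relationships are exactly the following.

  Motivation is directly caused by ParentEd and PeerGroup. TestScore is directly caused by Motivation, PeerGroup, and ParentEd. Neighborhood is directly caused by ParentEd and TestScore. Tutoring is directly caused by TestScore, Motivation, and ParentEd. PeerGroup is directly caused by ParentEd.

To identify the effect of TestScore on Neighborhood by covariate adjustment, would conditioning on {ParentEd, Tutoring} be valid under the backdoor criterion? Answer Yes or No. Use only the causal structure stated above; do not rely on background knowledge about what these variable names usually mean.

Backdoor paths from TestScore to Neighborhood (paths whose first edge points into TestScore):
  P1: TestScore <- ParentEd -> Neighborhood
  P2: TestScore <- PeerGroup <- ParentEd -> Neighborhood
  P3: TestScore <- PeerGroup -> Motivation <- ParentEd -> Neighborhood
  P4: TestScore <- PeerGroup -> Motivation -> Tutoring <- ParentEd -> Neighborhood
  P5: TestScore <- Motivation <- ParentEd -> Neighborhood
  P6: TestScore <- Motivation <- PeerGroup <- ParentEd -> Neighborhood
  P7: TestScore <- Motivation -> Tutoring <- ParentEd -> Neighborhood
Condition 1 (no descendant of TestScore in the set): FAILS — Tutoring is a descendant of TestScore.
Condition 2 (every backdoor path blocked by {ParentEd, Tutoring}):
  P1: blocked at fork node ParentEd ∈ conditioning set.
  P2: blocked at fork node ParentEd ∈ conditioning set.
  P3: blocked at fork node ParentEd ∈ conditioning set.
  P4: blocked at fork node ParentEd ∈ conditioning set.
  P5: blocked at fork node ParentEd ∈ conditioning set.
  P6: blocked at fork node ParentEd ∈ conditioning set.
  P7: blocked at fork node ParentEd ∈ conditioning set.
{ParentEd, Tutoring} does not satisfy the backdoor criterion.

No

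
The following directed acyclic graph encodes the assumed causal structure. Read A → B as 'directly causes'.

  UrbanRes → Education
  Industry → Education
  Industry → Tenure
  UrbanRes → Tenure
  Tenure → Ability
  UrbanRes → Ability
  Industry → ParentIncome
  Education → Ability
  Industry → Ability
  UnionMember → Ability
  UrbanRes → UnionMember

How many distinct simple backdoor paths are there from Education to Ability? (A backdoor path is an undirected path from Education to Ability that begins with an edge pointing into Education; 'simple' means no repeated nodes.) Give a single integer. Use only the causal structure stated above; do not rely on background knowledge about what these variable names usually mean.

8

A backdoor path from Education to Ability is any simple undirected path whose first edge points into Education (i.e. leaves Education via a parent).
Parents of Education: {Industry, UrbanRes}.
Enumerating:
  P1: Education <- Industry -> Tenure <- UrbanRes -> UnionMember -> Ability
  P2: Education <- Industry -> Tenure <- UrbanRes -> Ability
  P3: Education <- Industry -> Tenure -> Ability
  P4: Education <- Industry -> Ability
  P5: Education <- UrbanRes -> UnionMember -> Ability
  P6: Education <- UrbanRes -> Tenure <- Industry -> Ability
  P7: Education <- UrbanRes -> Tenure -> Ability
  P8: Education <- UrbanRes -> Ability
That exhausts the simple backdoor paths. Count: 8.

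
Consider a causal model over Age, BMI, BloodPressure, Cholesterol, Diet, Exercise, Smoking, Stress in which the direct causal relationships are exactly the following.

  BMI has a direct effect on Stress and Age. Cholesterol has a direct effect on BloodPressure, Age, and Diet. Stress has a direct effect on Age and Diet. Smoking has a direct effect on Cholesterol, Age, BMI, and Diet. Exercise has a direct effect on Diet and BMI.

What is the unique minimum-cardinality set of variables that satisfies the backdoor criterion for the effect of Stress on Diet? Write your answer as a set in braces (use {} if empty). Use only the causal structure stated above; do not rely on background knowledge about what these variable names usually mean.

Variables eligible for adjustment (non-descendants of Stress, excluding Stress and Diet): {BMI, BloodPressure, Cholesterol, Exercise, Smoking}.
Backdoor paths from Stress to Diet:
  P1: Stress <- BMI <- Smoking -> Cholesterol -> Diet
  P2: Stress <- BMI <- Smoking -> Age <- Cholesterol -> Diet
  P3: Stress <- BMI <- Smoking -> Diet
  P4: Stress <- BMI <- Exercise -> Diet
  P5: Stress <- BMI -> Age <- Smoking -> Cholesterol -> Diet
  P6: Stress <- BMI -> Age <- Smoking -> Diet
  P7: Stress <- BMI -> Age <- Cholesterol <- Smoking -> Diet
  P8: Stress <- BMI -> Age <- Cholesterol -> Diet
The empty set is not sufficient: P1 (Stress <- BMI <- Smoking -> Cholesterol -> Diet) has no collider blocking it and no conditioned non-collider, so it is open.
Try {BMI}:
  P1: blocked at chain node BMI ∈ conditioning set.
  P2: blocked at chain node BMI ∈ conditioning set.
  P3: blocked at chain node BMI ∈ conditioning set.
  P4: blocked at chain node BMI ∈ conditioning set.
  P5: blocked at fork node BMI ∈ conditioning set.
  P6: blocked at fork node BMI ∈ conditioning set.
  P7: blocked at fork node BMI ∈ conditioning set.
  P8: blocked at fork node BMI ∈ conditioning set.
{BMI} contains no descendant of Stress and blocks every backdoor path.
No other singleton works — e.g. {Smoking} leaves P4 open — so {BMI} is the unique smallest valid adjustment set.

{BMI}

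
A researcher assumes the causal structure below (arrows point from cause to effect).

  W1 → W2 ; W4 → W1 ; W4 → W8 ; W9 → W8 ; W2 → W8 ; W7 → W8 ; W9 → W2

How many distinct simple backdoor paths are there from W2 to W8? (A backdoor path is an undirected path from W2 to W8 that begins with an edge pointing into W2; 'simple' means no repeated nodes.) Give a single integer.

2

A backdoor path from W2 to W8 is any simple undirected path whose first edge points into W2 (i.e. leaves W2 via a parent).
Parents of W2: {W1, W9}.
Enumerating:
  P1: W2 <- W1 <- W4 -> W8
  P2: W2 <- W9 -> W8
That exhausts the simple backdoor paths. Count: 2.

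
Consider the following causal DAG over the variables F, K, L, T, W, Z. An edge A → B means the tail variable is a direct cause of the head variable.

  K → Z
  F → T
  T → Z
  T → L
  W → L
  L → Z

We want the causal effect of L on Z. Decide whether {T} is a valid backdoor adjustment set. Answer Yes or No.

Yes

Backdoor paths from L to Z (paths whose first edge points into L):
  P1: L <- T -> Z
Condition 1 (no descendant of L in the set): holds — descendants of L are {Z}; none are in {T}.
Condition 2 (every backdoor path blocked by {T}):
  P1: blocked at fork node T ∈ conditioning set.
{T} satisfies the backdoor criterion.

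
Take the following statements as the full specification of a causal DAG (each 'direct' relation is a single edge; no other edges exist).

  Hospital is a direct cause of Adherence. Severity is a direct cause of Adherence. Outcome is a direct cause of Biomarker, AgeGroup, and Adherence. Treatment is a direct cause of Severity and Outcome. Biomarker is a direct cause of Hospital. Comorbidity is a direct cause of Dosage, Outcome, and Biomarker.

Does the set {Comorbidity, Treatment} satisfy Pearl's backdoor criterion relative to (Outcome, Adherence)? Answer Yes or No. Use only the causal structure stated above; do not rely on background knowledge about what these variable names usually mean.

Backdoor paths from Outcome to Adherence (paths whose first edge points into Outcome):
  P1: Outcome <- Comorbidity -> Biomarker -> Hospital -> Adherence
  P2: Outcome <- Treatment -> Severity -> Adherence
Condition 1 (no descendant of Outcome in the set): holds — descendants of Outcome are {Adherence, AgeGroup, Biomarker, Hospital}; none are in {Comorbidity, Treatment}.
Condition 2 (every backdoor path blocked by {Comorbidity, Treatment}):
  P1: blocked at fork node Comorbidity ∈ conditioning set.
  P2: blocked at fork node Treatment ∈ conditioning set.
{Comorbidity, Treatment} satisfies the backdoor criterion.

Yes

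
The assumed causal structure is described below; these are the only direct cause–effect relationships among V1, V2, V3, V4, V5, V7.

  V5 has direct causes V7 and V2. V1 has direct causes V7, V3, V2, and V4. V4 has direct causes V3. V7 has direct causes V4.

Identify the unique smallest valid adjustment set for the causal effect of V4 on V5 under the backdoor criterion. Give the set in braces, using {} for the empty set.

{}

Variables eligible for adjustment (non-descendants of V4, excluding V4 and V5): {V2, V3}.
Backdoor paths from V4 to V5:
  P1: V4 <- V3 -> V1 <- V2 -> V5
  P2: V4 <- V3 -> V1 <- V7 -> V5
Each backdoor path contains an unconditioned collider, so every path is already blocked with the empty conditioning set:
  P1: blocked at collider V1 (neither it nor any descendant is in the conditioning set).
  P2: blocked at collider V1 (neither it nor any descendant is in the conditioning set).
The empty set is therefore the unique smallest valid set.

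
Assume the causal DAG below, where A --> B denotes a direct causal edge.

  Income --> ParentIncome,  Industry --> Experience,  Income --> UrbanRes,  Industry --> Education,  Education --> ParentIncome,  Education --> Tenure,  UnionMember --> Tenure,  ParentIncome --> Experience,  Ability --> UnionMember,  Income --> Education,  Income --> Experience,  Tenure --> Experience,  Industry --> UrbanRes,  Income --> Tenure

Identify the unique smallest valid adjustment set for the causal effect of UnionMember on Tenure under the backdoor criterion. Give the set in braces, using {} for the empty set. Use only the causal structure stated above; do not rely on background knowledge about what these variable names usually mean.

Variables eligible for adjustment (non-descendants of UnionMember, excluding UnionMember and Tenure): {Ability, Education, Income, Industry, ParentIncome, UrbanRes}.
Backdoor paths from UnionMember to Tenure:
  (none)
With no backdoor paths the empty set already satisfies the criterion, and it is trivially minimal.

{}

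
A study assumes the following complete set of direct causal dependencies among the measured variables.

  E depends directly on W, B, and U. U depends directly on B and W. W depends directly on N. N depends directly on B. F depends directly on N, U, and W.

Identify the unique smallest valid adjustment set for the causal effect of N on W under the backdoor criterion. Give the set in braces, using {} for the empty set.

Variables eligible for adjustment (non-descendants of N, excluding N and W): {B}.
Backdoor paths from N to W:
  P1: N <- B -> U <- W
  P2: N <- B -> U -> E <- W
  P3: N <- B -> U -> F <- W
  P4: N <- B -> E <- W
  P5: N <- B -> E <- U <- W
  P6: N <- B -> E <- U -> F <- W
Each backdoor path contains an unconditioned collider, so every path is already blocked with the empty conditioning set:
  P1: blocked at collider U (neither it nor any descendant is in the conditioning set).
  P2: blocked at collider E (neither it nor any descendant is in the conditioning set).
  P3: blocked at collider F (neither it nor any descendant is in the conditioning set).
  P4: blocked at collider E (neither it nor any descendant is in the conditioning set).
  P5: blocked at collider E (neither it nor any descendant is in the conditioning set).
  P6: blocked at collider E (neither it nor any descendant is in the conditioning set).
The empty set is therefore the unique smallest valid set.

{}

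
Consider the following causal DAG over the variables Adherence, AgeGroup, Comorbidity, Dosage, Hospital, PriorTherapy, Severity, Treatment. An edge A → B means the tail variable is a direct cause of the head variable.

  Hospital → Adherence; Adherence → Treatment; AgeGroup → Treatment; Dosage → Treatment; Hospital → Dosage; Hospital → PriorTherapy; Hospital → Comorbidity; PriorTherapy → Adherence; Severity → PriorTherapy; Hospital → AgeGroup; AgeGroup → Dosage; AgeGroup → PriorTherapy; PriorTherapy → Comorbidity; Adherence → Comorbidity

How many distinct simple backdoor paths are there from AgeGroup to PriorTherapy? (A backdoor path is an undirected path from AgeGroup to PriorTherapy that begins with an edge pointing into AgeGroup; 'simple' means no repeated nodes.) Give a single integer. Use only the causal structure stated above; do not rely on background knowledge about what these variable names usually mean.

A backdoor path from AgeGroup to PriorTherapy is any simple undirected path whose first edge points into AgeGroup (i.e. leaves AgeGroup via a parent).
Parents of AgeGroup: {Hospital}.
Enumerating:
  P1: AgeGroup <- Hospital -> PriorTherapy
  P2: AgeGroup <- Hospital -> Adherence <- PriorTherapy
  P3: AgeGroup <- Hospital -> Adherence -> Comorbidity <- PriorTherapy
  P4: AgeGroup <- Hospital -> Dosage -> Treatment <- Adherence <- PriorTherapy
  P5: AgeGroup <- Hospital -> Dosage -> Treatment <- Adherence -> Comorbidity <- PriorTherapy
  P6: AgeGroup <- Hospital -> Comorbidity <- PriorTherapy
  P7: AgeGroup <- Hospital -> Comorbidity <- Adherence <- PriorTherapy
That exhausts the simple backdoor paths. Count: 7.

7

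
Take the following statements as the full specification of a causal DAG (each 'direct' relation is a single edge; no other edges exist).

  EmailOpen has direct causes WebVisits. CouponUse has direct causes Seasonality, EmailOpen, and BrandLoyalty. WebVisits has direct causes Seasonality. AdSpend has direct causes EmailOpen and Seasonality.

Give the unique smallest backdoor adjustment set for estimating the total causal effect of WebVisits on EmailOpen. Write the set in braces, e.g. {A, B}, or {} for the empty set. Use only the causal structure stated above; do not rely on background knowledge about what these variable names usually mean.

Variables eligible for adjustment (non-descendants of WebVisits, excluding WebVisits and EmailOpen): {BrandLoyalty, Seasonality}.
Backdoor paths from WebVisits to EmailOpen:
  P1: WebVisits <- Seasonality -> AdSpend <- EmailOpen
  P2: WebVisits <- Seasonality -> CouponUse <- EmailOpen
Each backdoor path contains an unconditioned collider, so every path is already blocked with the empty conditioning set:
  P1: blocked at collider AdSpend (neither it nor any descendant is in the conditioning set).
  P2: blocked at collider CouponUse (neither it nor any descendant is in the conditioning set).
The empty set is therefore the unique smallest valid set.

{}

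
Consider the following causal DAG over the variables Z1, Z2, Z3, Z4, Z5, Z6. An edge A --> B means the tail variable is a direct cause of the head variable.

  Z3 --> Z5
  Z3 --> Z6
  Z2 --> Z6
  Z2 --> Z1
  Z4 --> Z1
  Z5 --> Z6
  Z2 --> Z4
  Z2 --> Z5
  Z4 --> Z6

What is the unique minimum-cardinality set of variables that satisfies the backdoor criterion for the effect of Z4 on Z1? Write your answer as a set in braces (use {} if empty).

Variables eligible for adjustment (non-descendants of Z4, excluding Z4 and Z1): {Z2, Z3, Z5}.
Backdoor paths from Z4 to Z1:
  P1: Z4 <- Z2 -> Z1
The empty set is not sufficient: P1 (Z4 <- Z2 -> Z1) has no collider blocking it and no conditioned non-collider, so it is open.
Try {Z2}:
  P1: blocked at fork node Z2 ∈ conditioning set.
{Z2} contains no descendant of Z4 and blocks every backdoor path.
No other singleton works — e.g. {Z3} leaves P1 open — so {Z2} is the unique smallest valid adjustment set.

{Z2}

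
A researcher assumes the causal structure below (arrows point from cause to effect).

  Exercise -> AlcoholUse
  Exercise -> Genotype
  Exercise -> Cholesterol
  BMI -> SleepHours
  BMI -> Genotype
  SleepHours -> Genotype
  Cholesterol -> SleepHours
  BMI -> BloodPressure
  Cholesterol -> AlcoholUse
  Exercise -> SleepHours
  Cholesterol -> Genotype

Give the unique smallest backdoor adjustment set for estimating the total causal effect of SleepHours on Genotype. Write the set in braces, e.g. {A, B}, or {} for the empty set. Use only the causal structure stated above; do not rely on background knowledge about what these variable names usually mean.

{BMI, Cholesterol, Exercise}

Variables eligible for adjustment (non-descendants of SleepHours, excluding SleepHours and Genotype): {AlcoholUse, BMI, BloodPressure, Cholesterol, Exercise}.
Backdoor paths from SleepHours to Genotype:
  P1: SleepHours <- Exercise -> Cholesterol -> Genotype
  P2: SleepHours <- Exercise -> Genotype
  P3: SleepHours <- Exercise -> AlcoholUse <- Cholesterol -> Genotype
  P4: SleepHours <- BMI -> Genotype
  P5: SleepHours <- Cholesterol <- Exercise -> Genotype
  P6: SleepHours <- Cholesterol -> Genotype
  P7: SleepHours <- Cholesterol -> AlcoholUse <- Exercise -> Genotype
The empty set is not sufficient: P1 (SleepHours <- Exercise -> Cholesterol -> Genotype) has no collider blocking it and no conditioned non-collider, so it is open.
Try {BMI, Cholesterol, Exercise}:
  P1: blocked at fork node Exercise ∈ conditioning set.
  P2: blocked at fork node Exercise ∈ conditioning set.
  P3: blocked at fork node Exercise ∈ conditioning set.
  P4: blocked at fork node BMI ∈ conditioning set.
  P5: blocked at chain node Cholesterol ∈ conditioning set.
  P6: blocked at fork node Cholesterol ∈ conditioning set.
  P7: blocked at fork node Cholesterol ∈ conditioning set.
{BMI, Cholesterol, Exercise} contains no descendant of SleepHours and blocks every backdoor path.
Every element of {BMI, Cholesterol, Exercise} is needed (dropping BMI leaves P4 open; dropping Cholesterol leaves P6 open; dropping Exercise leaves P2 open), so no proper subset is valid.
Among all size-3 subsets of the eligible variables, only {BMI, Cholesterol, Exercise} blocks every backdoor path, so it is the unique smallest valid adjustment set.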